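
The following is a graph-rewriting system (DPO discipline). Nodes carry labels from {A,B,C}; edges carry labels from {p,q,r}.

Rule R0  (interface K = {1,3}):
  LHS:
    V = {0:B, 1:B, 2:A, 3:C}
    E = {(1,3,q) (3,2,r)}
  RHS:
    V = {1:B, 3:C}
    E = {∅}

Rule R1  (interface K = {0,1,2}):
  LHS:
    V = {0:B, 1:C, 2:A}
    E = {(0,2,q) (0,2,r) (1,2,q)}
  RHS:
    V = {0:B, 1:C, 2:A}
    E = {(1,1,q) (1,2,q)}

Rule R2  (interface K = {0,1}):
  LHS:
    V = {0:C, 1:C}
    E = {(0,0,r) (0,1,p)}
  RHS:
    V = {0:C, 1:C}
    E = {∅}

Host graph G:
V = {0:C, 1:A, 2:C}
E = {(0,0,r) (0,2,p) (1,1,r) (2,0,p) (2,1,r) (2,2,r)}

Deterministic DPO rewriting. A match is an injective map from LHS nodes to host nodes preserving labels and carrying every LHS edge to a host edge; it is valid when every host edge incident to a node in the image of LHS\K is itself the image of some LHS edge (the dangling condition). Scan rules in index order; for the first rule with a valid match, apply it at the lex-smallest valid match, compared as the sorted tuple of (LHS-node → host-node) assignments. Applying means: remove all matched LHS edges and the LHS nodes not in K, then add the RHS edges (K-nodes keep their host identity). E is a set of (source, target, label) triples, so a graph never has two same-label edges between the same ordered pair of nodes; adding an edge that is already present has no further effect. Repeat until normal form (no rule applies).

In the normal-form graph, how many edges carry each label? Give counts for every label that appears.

Answer: r:2

Steps:
start.  V:3 E:6  edges: 0-r->0 0-p->2 1-r->1 2-p->0 2-r->1 2-r->2
1. fire R2 via {0↦0, 1↦2}  →  V:3 E:4  edges: 1-r->1 2-p->0 2-r->1 2-r->2
2. fire R2 via {0↦2, 1↦0}  →  V:3 E:2  edges: 1-r->1 2-r->1
normal form: no rule applies after step 2
NF edges: [(1, 1, 'r'), (2, 1, 'r')]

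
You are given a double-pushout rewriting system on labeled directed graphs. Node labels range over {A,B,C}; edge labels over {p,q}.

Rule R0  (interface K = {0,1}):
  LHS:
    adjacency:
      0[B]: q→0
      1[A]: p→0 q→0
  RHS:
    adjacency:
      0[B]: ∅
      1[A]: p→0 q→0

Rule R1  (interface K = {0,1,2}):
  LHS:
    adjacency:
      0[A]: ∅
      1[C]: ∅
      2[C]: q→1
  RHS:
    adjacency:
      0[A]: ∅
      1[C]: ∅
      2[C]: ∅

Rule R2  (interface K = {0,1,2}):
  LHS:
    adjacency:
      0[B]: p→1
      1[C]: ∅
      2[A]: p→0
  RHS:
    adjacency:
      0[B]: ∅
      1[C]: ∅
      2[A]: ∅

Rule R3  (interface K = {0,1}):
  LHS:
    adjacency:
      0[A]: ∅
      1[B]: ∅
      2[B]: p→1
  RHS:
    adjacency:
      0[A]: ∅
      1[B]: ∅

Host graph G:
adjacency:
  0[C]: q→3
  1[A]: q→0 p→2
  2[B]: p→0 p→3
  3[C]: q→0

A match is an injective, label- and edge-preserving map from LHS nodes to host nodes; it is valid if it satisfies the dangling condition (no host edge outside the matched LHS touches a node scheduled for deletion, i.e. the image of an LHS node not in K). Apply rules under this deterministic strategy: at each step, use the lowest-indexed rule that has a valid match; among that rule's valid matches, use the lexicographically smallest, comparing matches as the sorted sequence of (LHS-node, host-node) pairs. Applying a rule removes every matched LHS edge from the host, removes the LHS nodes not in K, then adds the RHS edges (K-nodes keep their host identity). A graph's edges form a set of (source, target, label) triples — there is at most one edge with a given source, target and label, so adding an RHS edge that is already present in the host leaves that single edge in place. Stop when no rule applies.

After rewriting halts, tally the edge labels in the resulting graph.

initial: |V|=4 |E|=6  E = 0-q->3 1-q->0 1-p->2 2-p->0 2-p->3 3-q->0
step 1: apply R1 at {0↦1, 1↦0, 2↦3}  → |V|=4 |E|=5  E = 0-q->3 1-q->0 1-p->2 2-p->0 2-p->3
step 2: apply R1 at {0↦1, 1↦3, 2↦0}  → |V|=4 |E|=4  E = 1-q->0 1-p->2 2-p->0 2-p->3
step 3: apply R2 at {0↦2, 1↦0, 2↦1}  → |V|=4 |E|=2  E = 1-q->0 2-p->3
normal form: no rule applies after step 3
NF edges: [(1, 0, 'q'), (2, 3, 'p')]

Answer: p:1 q:1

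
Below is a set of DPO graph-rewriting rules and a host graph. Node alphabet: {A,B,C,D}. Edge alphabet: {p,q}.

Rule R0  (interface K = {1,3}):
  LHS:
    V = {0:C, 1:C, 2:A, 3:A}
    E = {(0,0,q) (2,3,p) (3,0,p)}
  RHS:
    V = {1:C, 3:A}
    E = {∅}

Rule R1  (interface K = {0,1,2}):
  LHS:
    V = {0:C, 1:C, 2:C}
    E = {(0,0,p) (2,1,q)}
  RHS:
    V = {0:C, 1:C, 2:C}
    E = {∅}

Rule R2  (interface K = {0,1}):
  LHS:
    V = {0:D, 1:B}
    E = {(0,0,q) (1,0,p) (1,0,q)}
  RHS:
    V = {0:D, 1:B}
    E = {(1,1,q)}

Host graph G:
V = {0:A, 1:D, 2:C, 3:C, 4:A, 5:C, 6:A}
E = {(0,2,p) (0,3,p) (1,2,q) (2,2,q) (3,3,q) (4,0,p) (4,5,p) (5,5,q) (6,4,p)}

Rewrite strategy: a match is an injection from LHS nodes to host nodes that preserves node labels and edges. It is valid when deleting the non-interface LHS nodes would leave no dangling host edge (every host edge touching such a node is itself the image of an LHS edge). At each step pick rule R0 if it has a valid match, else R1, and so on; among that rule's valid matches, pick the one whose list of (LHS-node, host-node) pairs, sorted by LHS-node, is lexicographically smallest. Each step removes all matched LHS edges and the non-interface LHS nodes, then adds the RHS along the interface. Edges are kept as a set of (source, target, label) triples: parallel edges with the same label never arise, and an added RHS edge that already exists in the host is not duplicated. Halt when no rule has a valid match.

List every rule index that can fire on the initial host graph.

R0: 2 valid matches — {0↦5, 1↦2, 2↦6, 3↦4}, {0↦5, 1↦3, 2↦6, 3↦4}
R1: no valid match — LHS pattern not found
R2: no valid match — LHS pattern not found

Answer: [R0]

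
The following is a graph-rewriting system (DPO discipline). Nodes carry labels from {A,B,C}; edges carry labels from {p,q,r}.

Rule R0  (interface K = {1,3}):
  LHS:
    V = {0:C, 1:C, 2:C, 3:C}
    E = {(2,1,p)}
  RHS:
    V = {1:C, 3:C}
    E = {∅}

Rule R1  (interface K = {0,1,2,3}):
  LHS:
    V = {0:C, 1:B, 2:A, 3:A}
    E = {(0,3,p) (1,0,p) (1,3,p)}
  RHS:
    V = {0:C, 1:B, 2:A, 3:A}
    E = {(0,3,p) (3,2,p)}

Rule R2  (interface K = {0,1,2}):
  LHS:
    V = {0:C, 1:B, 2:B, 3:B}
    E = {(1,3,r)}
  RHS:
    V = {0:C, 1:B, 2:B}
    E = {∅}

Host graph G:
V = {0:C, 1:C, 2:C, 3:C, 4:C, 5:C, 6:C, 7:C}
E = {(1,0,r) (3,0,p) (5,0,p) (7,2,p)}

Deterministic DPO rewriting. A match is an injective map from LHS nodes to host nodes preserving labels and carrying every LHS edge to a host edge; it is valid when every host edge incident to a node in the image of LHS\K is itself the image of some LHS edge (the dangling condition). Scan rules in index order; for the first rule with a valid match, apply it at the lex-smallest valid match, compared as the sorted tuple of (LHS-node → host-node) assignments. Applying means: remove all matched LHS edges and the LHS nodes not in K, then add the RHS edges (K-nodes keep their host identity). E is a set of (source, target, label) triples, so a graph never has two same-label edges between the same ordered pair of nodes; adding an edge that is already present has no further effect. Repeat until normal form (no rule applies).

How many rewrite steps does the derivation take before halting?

Answer: 2

Rewrite trace:
start.  V:8 E:4  edges: 1-r->0 3-p->0 5-p->0 7-p->2
1. fire R0 via {0↦4, 1↦0, 2↦3, 3↦1}  →  V:6 E:3  edges: 1-r->0 5-p->0 7-p->2
2. fire R0 via {0↦6, 1↦0, 2↦5, 3↦1}  →  V:4 E:2  edges: 1-r->0 7-p->2
final graph: no rule applies after step 2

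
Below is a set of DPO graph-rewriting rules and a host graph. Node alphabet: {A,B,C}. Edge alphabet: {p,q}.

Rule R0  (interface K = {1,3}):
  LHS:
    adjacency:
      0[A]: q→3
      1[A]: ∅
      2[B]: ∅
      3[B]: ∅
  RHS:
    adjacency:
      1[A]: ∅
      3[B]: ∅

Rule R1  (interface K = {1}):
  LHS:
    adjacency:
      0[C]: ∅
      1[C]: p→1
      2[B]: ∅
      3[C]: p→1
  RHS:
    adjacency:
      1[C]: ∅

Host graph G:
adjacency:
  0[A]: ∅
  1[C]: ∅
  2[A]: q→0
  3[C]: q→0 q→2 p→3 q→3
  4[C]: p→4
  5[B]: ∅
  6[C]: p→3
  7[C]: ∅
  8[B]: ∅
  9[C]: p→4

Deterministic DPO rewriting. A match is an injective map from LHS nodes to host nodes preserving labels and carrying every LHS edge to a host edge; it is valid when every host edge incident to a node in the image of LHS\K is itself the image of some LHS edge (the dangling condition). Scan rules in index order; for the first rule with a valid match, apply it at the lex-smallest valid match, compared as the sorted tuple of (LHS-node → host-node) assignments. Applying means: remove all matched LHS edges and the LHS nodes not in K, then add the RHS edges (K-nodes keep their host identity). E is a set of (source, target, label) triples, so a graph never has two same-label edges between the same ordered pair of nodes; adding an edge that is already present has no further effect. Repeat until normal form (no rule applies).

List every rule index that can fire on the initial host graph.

R0: no valid match — LHS pattern not found
R1: 8 valid matches — {0↦1, 1↦3, 2↦5, 3↦6}, {0↦1, 1↦3, 2↦8, 3↦6}, {0↦1, 1↦4, 2↦5, 3↦9} (+5 more)

Answer: [R1]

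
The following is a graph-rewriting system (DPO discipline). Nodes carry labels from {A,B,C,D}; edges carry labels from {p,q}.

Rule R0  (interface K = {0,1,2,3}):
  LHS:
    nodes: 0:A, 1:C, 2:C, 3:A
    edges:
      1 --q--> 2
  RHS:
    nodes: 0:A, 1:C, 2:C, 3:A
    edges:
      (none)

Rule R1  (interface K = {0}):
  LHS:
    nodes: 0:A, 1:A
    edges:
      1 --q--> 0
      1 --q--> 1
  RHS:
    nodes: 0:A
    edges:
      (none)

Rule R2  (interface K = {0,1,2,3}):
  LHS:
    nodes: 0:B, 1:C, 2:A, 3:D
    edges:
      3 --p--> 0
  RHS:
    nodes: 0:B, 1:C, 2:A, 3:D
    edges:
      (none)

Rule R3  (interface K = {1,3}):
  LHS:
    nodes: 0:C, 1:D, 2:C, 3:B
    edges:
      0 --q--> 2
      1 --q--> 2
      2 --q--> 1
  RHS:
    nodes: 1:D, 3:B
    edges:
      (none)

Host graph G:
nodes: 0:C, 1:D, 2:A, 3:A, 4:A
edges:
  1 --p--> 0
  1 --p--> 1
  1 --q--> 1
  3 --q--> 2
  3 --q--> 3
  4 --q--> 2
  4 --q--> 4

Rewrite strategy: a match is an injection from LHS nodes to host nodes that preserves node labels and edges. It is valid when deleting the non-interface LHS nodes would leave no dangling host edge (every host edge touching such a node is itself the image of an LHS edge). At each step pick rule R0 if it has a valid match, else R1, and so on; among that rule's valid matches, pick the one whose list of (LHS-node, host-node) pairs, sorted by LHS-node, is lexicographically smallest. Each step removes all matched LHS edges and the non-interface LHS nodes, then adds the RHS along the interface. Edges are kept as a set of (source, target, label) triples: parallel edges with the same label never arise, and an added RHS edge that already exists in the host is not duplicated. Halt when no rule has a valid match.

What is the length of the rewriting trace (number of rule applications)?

start.  V:5 E:7  edges: 1-p->0 1-p->1 1-q->1 3-q->2 3-q->3 4-q->2 4-q->4
1. fire R1 via {0↦2, 1↦3}  →  V:4 E:5  edges: 1-p->0 1-p->1 1-q->1 4-q->2 4-q->4
2. fire R1 via {0↦2, 1↦4}  →  V:3 E:3  edges: 1-p->0 1-p->1 1-q->1
halt: no rule applies after step 2

Answer: 2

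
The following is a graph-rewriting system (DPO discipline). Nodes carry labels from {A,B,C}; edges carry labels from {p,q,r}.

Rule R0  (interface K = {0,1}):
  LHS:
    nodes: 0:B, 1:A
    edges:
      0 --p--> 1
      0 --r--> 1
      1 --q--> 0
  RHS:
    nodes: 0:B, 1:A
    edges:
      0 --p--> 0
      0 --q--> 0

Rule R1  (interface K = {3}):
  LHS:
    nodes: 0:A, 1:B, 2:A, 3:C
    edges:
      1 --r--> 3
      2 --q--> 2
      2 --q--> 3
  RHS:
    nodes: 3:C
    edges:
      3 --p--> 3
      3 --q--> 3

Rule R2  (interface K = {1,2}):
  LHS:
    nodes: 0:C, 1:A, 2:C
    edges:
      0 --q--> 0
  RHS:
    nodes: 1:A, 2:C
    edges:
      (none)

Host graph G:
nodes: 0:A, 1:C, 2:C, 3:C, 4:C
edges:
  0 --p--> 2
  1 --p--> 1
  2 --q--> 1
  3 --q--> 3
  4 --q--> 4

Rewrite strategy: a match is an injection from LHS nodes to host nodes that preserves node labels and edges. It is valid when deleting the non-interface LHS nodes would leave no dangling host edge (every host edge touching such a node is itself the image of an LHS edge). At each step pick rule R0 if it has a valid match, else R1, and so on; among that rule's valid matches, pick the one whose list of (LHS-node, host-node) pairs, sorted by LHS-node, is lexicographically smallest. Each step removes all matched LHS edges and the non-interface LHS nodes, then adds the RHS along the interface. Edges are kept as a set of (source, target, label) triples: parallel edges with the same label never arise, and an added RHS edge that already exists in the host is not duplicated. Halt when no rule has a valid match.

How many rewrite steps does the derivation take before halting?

[0] host  ⇒  5 nodes, 5 edges  {0-p->2 1-p->1 2-q->1 3-q->3 4-q->4}
[1] R2 @ {0↦3, 1↦0, 2↦1}  ⇒  4 nodes, 4 edges  {0-p->2 1-p->1 2-q->1 4-q->4}
[2] R2 @ {0↦4, 1↦0, 2↦1}  ⇒  3 nodes, 3 edges  {0-p->2 1-p->1 2-q->1}
halt: no rule applies after step 2

Answer: 2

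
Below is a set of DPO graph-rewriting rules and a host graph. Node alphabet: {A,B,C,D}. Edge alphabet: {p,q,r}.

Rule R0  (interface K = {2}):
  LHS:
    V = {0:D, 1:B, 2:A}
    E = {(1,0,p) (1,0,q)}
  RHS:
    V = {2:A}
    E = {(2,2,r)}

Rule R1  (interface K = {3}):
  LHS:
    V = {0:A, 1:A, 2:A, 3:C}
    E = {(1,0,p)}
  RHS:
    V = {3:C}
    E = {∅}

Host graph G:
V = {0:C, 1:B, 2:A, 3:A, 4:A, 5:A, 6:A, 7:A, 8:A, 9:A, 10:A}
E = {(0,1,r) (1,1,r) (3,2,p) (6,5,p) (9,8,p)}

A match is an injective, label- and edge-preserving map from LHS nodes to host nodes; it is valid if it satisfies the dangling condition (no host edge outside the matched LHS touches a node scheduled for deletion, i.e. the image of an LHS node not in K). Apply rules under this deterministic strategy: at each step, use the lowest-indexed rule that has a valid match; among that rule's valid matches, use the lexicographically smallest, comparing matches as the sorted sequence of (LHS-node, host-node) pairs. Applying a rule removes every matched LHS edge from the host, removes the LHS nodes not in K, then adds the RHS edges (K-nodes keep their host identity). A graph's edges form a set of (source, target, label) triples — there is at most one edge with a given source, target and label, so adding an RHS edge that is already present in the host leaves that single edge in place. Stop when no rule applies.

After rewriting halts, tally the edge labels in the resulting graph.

[0] host  ⇒  11 nodes, 5 edges  {0-r->1 1-r->1 3-p->2 6-p->5 9-p->8}
[1] R1 @ {0↦2, 1↦3, 2↦4, 3↦0}  ⇒  8 nodes, 4 edges  {0-r->1 1-r->1 6-p->5 9-p->8}
[2] R1 @ {0↦5, 1↦6, 2↦7, 3↦0}  ⇒  5 nodes, 3 edges  {0-r->1 1-r->1 9-p->8}
[3] R1 @ {0↦8, 1↦9, 2↦10, 3↦0}  ⇒  2 nodes, 2 edges  {0-r->1 1-r->1}
final graph: no rule applies after step 3
NF edges: [(0, 1, 'r'), (1, 1, 'r')]

Answer: r:2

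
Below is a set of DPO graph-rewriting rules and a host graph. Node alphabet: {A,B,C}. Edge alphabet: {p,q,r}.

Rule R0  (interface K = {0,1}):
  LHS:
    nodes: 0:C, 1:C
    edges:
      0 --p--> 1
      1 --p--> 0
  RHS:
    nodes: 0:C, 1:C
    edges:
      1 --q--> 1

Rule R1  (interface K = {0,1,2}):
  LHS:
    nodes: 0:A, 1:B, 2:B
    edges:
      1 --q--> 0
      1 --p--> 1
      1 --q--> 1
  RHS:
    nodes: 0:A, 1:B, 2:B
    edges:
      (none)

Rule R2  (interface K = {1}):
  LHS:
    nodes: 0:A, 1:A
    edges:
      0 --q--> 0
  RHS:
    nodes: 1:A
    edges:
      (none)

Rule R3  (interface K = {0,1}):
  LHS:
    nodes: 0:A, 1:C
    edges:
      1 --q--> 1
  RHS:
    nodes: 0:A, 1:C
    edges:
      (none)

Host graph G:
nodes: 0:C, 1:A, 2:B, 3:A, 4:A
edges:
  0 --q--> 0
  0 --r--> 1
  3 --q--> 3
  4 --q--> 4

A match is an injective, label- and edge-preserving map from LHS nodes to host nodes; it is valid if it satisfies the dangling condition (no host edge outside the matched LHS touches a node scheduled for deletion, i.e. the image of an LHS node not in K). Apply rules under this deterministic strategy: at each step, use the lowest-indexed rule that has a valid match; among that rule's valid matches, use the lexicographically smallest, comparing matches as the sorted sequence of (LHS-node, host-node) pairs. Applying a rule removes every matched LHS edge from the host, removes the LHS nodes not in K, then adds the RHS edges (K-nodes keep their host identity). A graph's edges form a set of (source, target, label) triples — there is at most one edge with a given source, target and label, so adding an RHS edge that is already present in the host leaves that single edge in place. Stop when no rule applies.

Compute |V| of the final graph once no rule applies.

initial: |V|=5 |E|=4  E = 0-q->0 0-r->1 3-q->3 4-q->4
step 1: apply R2 at {0↦3, 1↦1}  → |V|=4 |E|=3  E = 0-q->0 0-r->1 4-q->4
step 2: apply R2 at {0↦4, 1↦1}  → |V|=3 |E|=2  E = 0-q->0 0-r->1
step 3: apply R3 at {0↦1, 1↦0}  → |V|=3 |E|=1  E = 0-r->1
normal form: no rule applies after step 3
NF nodes: {0:C, 1:A, 2:B}

Answer: 3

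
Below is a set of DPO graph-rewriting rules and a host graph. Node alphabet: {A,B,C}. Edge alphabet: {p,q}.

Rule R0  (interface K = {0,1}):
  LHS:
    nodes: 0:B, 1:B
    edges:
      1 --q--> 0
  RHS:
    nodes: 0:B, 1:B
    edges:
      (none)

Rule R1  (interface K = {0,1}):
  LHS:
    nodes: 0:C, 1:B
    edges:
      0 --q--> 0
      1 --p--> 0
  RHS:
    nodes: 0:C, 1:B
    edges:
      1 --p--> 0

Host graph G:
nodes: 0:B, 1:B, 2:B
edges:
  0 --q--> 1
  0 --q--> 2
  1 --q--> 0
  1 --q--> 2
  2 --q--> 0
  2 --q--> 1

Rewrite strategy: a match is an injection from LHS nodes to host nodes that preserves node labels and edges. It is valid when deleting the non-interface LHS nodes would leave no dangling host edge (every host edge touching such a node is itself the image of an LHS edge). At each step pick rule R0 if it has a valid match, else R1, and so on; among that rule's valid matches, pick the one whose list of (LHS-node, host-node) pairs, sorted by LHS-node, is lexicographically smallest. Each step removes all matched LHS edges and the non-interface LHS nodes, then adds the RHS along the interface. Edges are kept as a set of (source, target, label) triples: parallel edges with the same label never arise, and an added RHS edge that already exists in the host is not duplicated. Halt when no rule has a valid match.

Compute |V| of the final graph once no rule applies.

[0] host  ⇒  3 nodes, 6 edges  {0-q->1 0-q->2 1-q->0 1-q->2 2-q->0 2-q->1}
[1] R0 @ {0↦0, 1↦1}  ⇒  3 nodes, 5 edges  {0-q->1 0-q->2 1-q->2 2-q->0 2-q->1}
[2] R0 @ {0↦0, 1↦2}  ⇒  3 nodes, 4 edges  {0-q->1 0-q->2 1-q->2 2-q->1}
[3] R0 @ {0↦1, 1↦0}  ⇒  3 nodes, 3 edges  {0-q->2 1-q->2 2-q->1}
[4] R0 @ {0↦1, 1↦2}  ⇒  3 nodes, 2 edges  {0-q->2 1-q->2}
[5] R0 @ {0↦2, 1↦0}  ⇒  3 nodes, 1 edges  {1-q->2}
[6] R0 @ {0↦2, 1↦1}  ⇒  3 nodes, 0 edges  {∅}
final graph: no rule applies after step 6
NF nodes: {0:B, 1:B, 2:B}

Answer: 3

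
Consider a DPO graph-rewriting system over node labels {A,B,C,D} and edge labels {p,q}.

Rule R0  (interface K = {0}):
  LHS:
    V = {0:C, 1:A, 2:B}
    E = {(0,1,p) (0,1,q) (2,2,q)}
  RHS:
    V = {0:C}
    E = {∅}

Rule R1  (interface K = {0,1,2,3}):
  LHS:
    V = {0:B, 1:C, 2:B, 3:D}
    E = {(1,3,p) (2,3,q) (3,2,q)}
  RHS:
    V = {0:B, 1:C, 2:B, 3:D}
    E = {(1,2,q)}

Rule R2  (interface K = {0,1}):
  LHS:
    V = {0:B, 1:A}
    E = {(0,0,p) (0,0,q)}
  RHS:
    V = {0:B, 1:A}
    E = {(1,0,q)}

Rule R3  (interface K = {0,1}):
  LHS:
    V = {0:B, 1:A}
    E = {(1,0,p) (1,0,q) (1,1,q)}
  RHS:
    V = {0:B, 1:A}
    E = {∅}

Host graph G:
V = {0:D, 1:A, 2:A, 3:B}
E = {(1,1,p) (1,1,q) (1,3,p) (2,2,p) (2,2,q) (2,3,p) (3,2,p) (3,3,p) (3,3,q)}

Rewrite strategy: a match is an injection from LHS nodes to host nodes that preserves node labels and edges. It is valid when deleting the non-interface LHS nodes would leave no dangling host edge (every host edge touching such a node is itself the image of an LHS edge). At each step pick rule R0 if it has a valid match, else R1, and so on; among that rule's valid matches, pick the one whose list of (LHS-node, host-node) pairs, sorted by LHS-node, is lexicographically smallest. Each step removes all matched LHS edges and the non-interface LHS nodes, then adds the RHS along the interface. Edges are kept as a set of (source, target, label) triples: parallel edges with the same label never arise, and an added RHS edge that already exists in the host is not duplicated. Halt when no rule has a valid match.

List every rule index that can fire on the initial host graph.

Answer: [R2]

Steps:
R0: no valid match — LHS pattern not found
R1: no valid match — LHS pattern not found
R2: 2 valid matches — {0↦3, 1↦1}, {0↦3, 1↦2}
R3: no valid match — LHS pattern not found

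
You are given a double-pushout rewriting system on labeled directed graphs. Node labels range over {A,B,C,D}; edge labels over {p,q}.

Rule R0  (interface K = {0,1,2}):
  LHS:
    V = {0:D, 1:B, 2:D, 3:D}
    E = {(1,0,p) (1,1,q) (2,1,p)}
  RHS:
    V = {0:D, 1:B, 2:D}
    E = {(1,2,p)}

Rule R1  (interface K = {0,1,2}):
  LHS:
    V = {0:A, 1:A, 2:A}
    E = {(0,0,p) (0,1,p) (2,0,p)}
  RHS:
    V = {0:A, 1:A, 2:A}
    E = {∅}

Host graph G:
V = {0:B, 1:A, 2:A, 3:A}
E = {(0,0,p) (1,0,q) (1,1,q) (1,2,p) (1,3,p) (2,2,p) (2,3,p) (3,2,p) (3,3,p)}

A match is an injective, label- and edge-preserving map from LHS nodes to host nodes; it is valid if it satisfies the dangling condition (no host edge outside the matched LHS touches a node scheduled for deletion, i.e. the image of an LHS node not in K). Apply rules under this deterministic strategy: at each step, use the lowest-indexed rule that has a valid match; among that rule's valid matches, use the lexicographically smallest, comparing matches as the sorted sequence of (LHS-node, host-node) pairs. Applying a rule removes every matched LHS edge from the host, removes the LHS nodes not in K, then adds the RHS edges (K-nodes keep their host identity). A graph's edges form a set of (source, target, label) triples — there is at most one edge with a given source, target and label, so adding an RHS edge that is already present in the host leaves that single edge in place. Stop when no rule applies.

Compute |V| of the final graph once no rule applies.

[0] host  ⇒  4 nodes, 9 edges  {0-p->0 1-q->0 1-q->1 1-p->2 1-p->3 2-p->2 2-p->3 3-p->2 3-p->3}
[1] R1 @ {0↦2, 1↦3, 2↦1}  ⇒  4 nodes, 6 edges  {0-p->0 1-q->0 1-q->1 1-p->3 3-p->2 3-p->3}
[2] R1 @ {0↦3, 1↦2, 2↦1}  ⇒  4 nodes, 3 edges  {0-p->0 1-q->0 1-q->1}
normal form: no rule applies after step 2
NF nodes: {0:B, 1:A, 2:A, 3:A}

Answer: 4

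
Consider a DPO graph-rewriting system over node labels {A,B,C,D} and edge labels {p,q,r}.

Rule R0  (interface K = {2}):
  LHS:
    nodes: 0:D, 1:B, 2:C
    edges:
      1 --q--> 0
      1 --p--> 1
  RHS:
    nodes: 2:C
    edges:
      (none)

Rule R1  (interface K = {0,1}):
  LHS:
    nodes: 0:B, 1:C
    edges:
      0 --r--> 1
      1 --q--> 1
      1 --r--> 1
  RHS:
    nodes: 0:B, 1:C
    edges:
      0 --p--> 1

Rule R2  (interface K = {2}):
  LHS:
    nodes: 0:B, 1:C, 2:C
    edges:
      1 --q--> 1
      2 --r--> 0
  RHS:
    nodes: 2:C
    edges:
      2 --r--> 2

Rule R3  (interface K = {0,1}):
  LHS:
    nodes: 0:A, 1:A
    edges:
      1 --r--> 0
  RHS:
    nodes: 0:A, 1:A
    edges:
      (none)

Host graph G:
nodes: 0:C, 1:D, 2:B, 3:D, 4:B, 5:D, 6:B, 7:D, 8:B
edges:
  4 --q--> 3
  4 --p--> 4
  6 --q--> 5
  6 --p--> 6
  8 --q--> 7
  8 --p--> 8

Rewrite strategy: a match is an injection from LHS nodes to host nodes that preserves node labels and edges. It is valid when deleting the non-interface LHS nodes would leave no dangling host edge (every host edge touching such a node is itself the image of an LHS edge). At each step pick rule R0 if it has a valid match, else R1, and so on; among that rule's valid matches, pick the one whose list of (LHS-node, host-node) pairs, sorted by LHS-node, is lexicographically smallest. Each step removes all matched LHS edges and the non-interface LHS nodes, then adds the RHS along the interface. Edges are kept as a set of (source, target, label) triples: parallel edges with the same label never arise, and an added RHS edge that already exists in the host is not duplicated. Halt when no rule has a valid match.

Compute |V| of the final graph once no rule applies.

[0] host  ⇒  9 nodes, 6 edges  {4-q->3 4-p->4 6-q->5 6-p->6 8-q->7 8-p->8}
[1] R0 @ {0↦3, 1↦4, 2↦0}  ⇒  7 nodes, 4 edges  {6-q->5 6-p->6 8-q->7 8-p->8}
[2] R0 @ {0↦5, 1↦6, 2↦0}  ⇒  5 nodes, 2 edges  {8-q->7 8-p->8}
[3] R0 @ {0↦7, 1↦8, 2↦0}  ⇒  3 nodes, 0 edges  {∅}
final graph: no rule applies after step 3
NF nodes: {0:C, 1:D, 2:B}

Answer: 3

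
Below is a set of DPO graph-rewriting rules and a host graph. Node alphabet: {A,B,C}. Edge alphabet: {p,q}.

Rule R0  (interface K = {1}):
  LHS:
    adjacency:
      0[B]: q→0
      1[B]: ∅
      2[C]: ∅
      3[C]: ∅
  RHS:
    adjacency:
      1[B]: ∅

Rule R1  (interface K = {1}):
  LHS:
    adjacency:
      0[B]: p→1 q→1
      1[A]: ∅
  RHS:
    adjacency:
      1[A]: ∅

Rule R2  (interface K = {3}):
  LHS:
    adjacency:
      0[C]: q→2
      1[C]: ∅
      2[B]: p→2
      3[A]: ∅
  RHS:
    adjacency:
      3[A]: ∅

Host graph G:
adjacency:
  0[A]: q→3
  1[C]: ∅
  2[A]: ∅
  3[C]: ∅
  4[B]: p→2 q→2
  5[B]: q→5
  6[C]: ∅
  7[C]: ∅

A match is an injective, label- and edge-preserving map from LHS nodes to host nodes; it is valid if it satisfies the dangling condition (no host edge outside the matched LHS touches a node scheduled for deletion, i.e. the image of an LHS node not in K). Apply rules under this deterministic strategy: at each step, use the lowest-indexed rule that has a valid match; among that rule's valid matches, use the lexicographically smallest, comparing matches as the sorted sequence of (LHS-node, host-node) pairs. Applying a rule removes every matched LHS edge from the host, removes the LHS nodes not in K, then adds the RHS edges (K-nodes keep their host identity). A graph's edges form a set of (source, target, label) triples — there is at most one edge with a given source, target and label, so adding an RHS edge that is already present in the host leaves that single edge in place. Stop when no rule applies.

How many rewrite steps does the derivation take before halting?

Answer: 2

Steps:
start.  V:8 E:4  edges: 0-q->3 4-p->2 4-q->2 5-q->5
1. fire R0 via {0↦5, 1↦4, 2↦1, 3↦6}  →  V:5 E:3  edges: 0-q->3 4-p->2 4-q->2
2. fire R1 via {0↦4, 1↦2}  →  V:4 E:1  edges: 0-q->3
final graph: no rule applies after step 2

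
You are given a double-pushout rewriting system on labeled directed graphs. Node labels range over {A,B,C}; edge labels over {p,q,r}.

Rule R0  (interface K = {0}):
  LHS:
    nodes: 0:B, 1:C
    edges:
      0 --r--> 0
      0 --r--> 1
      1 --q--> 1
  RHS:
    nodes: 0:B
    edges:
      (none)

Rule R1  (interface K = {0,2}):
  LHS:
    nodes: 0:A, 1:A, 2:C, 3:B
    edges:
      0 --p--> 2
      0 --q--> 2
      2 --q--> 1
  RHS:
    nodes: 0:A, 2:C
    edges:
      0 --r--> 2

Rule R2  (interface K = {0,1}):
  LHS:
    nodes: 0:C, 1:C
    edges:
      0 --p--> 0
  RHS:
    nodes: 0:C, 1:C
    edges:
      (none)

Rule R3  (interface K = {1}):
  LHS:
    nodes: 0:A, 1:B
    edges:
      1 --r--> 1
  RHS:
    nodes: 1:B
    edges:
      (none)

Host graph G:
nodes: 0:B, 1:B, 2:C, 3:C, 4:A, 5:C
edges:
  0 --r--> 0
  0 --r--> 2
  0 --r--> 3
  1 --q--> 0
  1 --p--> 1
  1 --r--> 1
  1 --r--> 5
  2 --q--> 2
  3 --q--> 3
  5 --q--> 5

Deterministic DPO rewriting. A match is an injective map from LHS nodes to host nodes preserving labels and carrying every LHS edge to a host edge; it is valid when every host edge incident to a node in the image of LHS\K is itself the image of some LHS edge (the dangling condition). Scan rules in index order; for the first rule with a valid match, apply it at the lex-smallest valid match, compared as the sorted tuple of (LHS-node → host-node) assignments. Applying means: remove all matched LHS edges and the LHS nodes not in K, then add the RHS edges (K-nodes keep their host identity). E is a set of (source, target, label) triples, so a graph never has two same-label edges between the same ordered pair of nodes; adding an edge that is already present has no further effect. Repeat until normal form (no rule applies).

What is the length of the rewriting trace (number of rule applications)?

start.  V:6 E:10  edges: 0-r->0 0-r->2 0-r->3 1-q->0 1-p->1 1-r->1 1-r->5 2-q->2 3-q->3 5-q->5
1. fire R0 via {0↦0, 1↦2}  →  V:5 E:7  edges: 0-r->3 1-q->0 1-p->1 1-r->1 1-r->5 3-q->3 5-q->5
2. fire R0 via {0↦1, 1↦5}  →  V:4 E:4  edges: 0-r->3 1-q->0 1-p->1 3-q->3
normal form: no rule applies after step 2

Answer: 2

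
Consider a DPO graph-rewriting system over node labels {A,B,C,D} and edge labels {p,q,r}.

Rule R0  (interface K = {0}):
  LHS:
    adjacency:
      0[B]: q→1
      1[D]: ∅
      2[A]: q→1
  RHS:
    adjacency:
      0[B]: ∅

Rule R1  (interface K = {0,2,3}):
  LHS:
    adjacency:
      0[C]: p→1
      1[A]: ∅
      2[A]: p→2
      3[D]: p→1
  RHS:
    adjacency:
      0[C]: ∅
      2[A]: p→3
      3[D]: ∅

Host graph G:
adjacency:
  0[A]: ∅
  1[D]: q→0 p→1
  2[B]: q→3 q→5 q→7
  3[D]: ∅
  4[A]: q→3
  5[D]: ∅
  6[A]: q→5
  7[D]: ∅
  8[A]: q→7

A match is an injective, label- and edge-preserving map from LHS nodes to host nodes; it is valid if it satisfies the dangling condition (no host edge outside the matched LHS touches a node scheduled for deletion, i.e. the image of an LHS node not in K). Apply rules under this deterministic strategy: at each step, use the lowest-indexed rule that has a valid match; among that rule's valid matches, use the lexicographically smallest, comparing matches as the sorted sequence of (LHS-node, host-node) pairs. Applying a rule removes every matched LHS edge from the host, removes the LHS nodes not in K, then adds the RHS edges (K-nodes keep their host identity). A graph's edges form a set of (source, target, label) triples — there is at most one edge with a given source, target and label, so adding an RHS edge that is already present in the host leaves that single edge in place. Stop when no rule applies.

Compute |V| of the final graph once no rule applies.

Answer: 3

Rewrite trace:
start.  V:9 E:8  edges: 1-q->0 1-p->1 2-q->3 2-q->5 2-q->7 4-q->3 6-q->5 8-q->7
1. fire R0 via {0↦2, 1↦3, 2↦4}  →  V:7 E:6  edges: 1-q->0 1-p->1 2-q->5 2-q->7 6-q->5 8-q->7
2. fire R0 via {0↦2, 1↦5, 2↦6}  →  V:5 E:4  edges: 1-q->0 1-p->1 2-q->7 8-q->7
3. fire R0 via {0↦2, 1↦7, 2↦8}  →  V:3 E:2  edges: 1-q->0 1-p->1
final graph: no rule applies after step 3
NF nodes: {0:A, 1:D, 2:B}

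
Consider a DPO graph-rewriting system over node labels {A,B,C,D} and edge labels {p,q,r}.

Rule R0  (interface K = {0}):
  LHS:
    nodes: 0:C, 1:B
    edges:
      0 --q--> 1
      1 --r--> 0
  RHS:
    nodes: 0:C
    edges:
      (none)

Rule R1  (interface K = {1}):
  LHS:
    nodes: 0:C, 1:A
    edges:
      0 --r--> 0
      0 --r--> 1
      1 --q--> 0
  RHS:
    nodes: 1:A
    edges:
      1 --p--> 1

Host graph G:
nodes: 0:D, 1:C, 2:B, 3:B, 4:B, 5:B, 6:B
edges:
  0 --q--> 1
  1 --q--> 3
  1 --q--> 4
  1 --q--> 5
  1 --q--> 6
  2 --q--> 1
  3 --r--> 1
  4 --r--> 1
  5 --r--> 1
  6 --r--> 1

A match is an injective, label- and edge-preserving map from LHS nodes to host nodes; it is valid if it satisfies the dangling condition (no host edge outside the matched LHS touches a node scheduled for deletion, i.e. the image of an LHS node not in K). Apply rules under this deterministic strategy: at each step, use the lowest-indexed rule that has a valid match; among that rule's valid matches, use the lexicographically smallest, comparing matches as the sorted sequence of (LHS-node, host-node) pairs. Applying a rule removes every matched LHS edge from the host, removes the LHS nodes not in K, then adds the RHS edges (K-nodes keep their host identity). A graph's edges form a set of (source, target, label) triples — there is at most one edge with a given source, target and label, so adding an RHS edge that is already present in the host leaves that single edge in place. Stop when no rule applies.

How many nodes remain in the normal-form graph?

Answer: 3

Rewrite trace:
[0] host  ⇒  7 nodes, 10 edges  {0-q->1 1-q->3 1-q->4 1-q->5 1-q->6 2-q->1 3-r->1 4-r->1 5-r->1 6-r->1}
[1] R0 @ {0↦1, 1↦3}  ⇒  6 nodes, 8 edges  {0-q->1 1-q->4 1-q->5 1-q->6 2-q->1 4-r->1 5-r->1 6-r->1}
[2] R0 @ {0↦1, 1↦4}  ⇒  5 nodes, 6 edges  {0-q->1 1-q->5 1-q->6 2-q->1 5-r->1 6-r->1}
[3] R0 @ {0↦1, 1↦5}  ⇒  4 nodes, 4 edges  {0-q->1 1-q->6 2-q->1 6-r->1}
[4] R0 @ {0↦1, 1↦6}  ⇒  3 nodes, 2 edges  {0-q->1 2-q->1}
final graph: no rule applies after step 4
NF nodes: {0:D, 1:C, 2:B}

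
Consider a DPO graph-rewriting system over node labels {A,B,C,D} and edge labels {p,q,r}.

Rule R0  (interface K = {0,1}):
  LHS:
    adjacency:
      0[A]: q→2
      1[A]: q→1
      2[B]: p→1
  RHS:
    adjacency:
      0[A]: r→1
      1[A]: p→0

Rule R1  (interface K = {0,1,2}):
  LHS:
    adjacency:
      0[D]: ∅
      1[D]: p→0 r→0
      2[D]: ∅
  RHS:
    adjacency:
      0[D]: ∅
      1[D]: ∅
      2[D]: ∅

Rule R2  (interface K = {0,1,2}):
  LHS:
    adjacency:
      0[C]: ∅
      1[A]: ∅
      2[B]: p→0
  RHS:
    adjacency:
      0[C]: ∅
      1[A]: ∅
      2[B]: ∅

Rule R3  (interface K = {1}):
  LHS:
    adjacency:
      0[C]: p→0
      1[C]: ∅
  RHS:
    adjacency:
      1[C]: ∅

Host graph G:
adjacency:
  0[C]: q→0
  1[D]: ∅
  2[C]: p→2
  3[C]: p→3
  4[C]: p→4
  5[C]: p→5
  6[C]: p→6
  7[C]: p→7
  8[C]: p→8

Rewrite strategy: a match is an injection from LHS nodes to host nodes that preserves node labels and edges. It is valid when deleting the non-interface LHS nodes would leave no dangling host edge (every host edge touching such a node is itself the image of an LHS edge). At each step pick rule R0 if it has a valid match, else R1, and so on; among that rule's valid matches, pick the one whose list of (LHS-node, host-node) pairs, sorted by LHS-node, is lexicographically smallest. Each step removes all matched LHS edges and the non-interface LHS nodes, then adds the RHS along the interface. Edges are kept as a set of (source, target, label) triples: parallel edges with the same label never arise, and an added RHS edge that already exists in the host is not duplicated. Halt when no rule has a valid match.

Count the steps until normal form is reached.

Answer: 7

Steps:
start.  V:9 E:8  edges: 0-q->0 2-p->2 3-p->3 4-p->4 5-p->5 6-p->6 7-p->7 8-p->8
1. fire R3 via {0↦2, 1↦0}  →  V:8 E:7  edges: 0-q->0 3-p->3 4-p->4 5-p->5 6-p->6 7-p->7 8-p->8
2. fire R3 via {0↦3, 1↦0}  →  V:7 E:6  edges: 0-q->0 4-p->4 5-p->5 6-p->6 7-p->7 8-p->8
3. fire R3 via {0↦4, 1↦0}  →  V:6 E:5  edges: 0-q->0 5-p->5 6-p->6 7-p->7 8-p->8
4. fire R3 via {0↦5, 1↦0}  →  V:5 E:4  edges: 0-q->0 6-p->6 7-p->7 8-p->8
5. fire R3 via {0↦6, 1↦0}  →  V:4 E:3  edges: 0-q->0 7-p->7 8-p->8
6. fire R3 via {0↦7, 1↦0}  →  V:3 E:2  edges: 0-q->0 8-p->8
7. fire R3 via {0↦8, 1↦0}  →  V:2 E:1  edges: 0-q->0
final graph: no rule applies after step 7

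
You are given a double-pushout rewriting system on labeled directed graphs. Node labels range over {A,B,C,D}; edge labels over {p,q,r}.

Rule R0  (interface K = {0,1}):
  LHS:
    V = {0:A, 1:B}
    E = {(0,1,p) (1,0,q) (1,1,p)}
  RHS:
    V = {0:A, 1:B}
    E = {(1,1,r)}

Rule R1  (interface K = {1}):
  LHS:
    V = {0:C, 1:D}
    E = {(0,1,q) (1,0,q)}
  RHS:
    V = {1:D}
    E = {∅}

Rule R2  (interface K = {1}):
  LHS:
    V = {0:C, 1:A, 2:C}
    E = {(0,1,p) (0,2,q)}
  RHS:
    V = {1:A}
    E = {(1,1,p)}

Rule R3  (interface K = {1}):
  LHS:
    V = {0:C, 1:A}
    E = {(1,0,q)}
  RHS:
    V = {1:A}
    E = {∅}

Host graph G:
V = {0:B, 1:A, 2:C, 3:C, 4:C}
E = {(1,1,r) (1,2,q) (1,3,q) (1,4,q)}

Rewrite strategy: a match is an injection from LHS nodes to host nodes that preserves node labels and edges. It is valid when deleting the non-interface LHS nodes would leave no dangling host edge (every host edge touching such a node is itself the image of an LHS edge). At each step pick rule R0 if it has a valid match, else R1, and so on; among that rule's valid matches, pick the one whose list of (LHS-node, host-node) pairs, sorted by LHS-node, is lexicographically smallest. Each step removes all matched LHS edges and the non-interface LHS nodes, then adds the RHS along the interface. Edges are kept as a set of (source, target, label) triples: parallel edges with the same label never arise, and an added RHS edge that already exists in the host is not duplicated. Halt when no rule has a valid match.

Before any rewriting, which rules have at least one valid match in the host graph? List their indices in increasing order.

Answer: [R3]

Rewrite trace:
R0: no valid match — LHS pattern not found
R1: no valid match — LHS pattern not found
R2: no valid match — LHS pattern not found
R3: 3 valid matches — {0↦2, 1↦1}, {0↦3, 1↦1}, {0↦4, 1↦1}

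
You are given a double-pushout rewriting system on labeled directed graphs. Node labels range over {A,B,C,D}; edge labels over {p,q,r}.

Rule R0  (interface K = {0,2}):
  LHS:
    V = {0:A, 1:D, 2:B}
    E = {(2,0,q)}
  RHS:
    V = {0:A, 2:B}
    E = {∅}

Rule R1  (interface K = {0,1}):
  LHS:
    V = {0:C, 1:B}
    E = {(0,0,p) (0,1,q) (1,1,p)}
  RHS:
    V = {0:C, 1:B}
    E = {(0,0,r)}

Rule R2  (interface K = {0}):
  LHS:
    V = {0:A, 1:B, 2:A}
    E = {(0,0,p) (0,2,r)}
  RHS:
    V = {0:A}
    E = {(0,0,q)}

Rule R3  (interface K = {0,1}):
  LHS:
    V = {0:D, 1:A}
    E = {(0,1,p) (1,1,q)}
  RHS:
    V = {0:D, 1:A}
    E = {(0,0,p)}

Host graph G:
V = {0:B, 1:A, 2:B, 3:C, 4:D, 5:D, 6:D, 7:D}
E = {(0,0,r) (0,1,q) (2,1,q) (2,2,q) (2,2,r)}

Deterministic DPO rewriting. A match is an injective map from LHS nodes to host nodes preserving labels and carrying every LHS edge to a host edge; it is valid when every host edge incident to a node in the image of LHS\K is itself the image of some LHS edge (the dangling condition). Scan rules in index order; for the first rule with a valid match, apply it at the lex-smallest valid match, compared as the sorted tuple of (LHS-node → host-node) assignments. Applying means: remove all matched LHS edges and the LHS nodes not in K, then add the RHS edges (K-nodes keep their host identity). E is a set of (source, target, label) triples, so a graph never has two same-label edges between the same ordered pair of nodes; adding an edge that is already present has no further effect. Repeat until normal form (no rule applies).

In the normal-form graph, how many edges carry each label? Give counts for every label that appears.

Answer: q:1 r:2

Derivation:
start.  V:8 E:5  edges: 0-r->0 0-q->1 2-q->1 2-q->2 2-r->2
1. fire R0 via {0↦1, 1↦4, 2↦0}  →  V:7 E:4  edges: 0-r->0 2-q->1 2-q->2 2-r->2
2. fire R0 via {0↦1, 1↦5, 2↦2}  →  V:6 E:3  edges: 0-r->0 2-q->2 2-r->2
final graph: no rule applies after step 2
NF edges: [(0, 0, 'r'), (2, 2, 'q'), (2, 2, 'r')]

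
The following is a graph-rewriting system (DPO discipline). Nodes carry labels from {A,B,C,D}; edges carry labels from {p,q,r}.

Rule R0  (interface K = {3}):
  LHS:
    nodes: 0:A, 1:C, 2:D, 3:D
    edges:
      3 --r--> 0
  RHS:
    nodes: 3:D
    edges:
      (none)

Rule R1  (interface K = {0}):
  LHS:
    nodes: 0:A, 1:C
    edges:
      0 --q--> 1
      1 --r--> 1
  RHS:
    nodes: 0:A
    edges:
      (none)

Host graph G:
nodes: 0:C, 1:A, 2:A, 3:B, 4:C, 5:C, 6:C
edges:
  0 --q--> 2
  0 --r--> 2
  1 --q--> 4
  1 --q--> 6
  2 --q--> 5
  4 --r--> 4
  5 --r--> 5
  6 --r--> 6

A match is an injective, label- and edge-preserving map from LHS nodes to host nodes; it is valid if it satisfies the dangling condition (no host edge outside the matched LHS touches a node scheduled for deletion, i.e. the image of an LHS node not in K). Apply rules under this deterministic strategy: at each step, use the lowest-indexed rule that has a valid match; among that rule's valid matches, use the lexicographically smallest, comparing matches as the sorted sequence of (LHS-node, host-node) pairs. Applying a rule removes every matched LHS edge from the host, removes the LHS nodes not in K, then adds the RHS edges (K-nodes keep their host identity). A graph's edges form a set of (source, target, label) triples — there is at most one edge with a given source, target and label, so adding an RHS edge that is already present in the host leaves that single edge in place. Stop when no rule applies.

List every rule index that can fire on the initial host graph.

R0: no valid match — LHS pattern not found
R1: 3 valid matches — {0↦1, 1↦4}, {0↦1, 1↦6}, {0↦2, 1↦5}

Answer: [R1]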